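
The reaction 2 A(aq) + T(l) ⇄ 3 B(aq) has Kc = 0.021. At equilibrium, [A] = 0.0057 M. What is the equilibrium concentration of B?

(T is a pure liquid — omitted from Kc.)
At equilibrium, Kc = [B]³ / [A]² = 0.021.
([B])³ / (0.0057)² = 0.021
[B]³ = 6.82e-7 ⇒ [B] = 0.0088 M

[B] = 0.0088 M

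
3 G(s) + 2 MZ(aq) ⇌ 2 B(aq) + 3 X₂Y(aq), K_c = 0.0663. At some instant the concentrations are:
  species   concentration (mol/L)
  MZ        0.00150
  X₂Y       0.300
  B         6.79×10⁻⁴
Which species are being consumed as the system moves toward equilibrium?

(G is a pure solid — omitted from Q_c.)
Q_c = [B]²·[X₂Y]³ / [MZ]² = (6.79×10⁻⁴)²·(0.300)³ / (0.00150)² = 0.00553
Q_c = 0.00553 < K_c = 0.0663: net forward reaction.

G, MZ (reactants)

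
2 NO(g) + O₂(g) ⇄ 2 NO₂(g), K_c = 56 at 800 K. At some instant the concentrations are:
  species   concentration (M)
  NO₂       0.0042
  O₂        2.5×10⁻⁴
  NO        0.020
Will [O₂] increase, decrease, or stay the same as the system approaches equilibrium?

Q_c = [NO₂]² / ([NO]²·[O₂]) = (0.0042)² / ((0.020)²·(2.5×10⁻⁴)) = 180
Q_c = 180 > K_c = 56: net reverse reaction.
O₂ is a reactant, so it increases.

increase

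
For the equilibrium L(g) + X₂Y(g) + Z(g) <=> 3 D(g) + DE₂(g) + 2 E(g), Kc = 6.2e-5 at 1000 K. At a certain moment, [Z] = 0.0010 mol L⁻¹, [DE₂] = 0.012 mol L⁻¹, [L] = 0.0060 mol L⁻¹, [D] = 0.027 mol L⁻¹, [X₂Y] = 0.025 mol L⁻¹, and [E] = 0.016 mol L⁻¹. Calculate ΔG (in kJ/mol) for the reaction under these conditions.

Qc = [D]³·[DE₂]·[E]² / ([L]·[X₂Y]·[Z]) = (0.027)³·(0.012)·(0.016)² / ((0.0060)·(0.025)·(0.0010)) = 4.03e-4
ΔG = RT ln(Qc/Kc) = (8.314 J mol⁻¹ K⁻¹)(1000 K) × ln(4.03e-4/6.2e-5)
   = (8.314 kJ/mol)(1.872) = 15.6 kJ/mol
ΔG > 0, so the forward reaction is non-spontaneous (proceeds in reverse).

ΔG = 15.6 kJ/mol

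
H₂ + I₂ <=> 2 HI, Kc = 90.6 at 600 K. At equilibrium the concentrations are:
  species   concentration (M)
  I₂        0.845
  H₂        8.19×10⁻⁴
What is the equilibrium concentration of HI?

At equilibrium, Kc = [HI]² / ([H₂]·[I₂]) = 90.6.
([HI])² / ((8.19×10⁻⁴)·(0.845)) = 90.6
[HI]² = 0.0627 ⇒ [HI] = 0.250 M

[HI] = 0.250 M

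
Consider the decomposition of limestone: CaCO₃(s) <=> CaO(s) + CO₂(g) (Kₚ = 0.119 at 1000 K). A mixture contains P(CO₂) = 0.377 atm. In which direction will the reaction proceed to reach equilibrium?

(CaCO₃, CaO are pure solids — omitted from Qₚ.)
Qₚ = P(CO₂) = 0.377
Qₚ = 0.377 > Kₚ = 0.119, so the reverse reaction proceeds.

reverse (toward reactants)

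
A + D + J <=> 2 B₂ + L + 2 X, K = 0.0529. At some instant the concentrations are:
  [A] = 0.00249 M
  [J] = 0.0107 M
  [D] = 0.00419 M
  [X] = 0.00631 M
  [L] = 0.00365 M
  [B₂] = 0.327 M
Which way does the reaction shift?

Q = [B₂]²·[L]·[X]² / ([A]·[D]·[J]) = (0.327)²·(0.00365)·(0.00631)² / ((0.00249)·(0.00419)·(0.0107)) = 0.139
Q = 0.139 > K = 0.0529, so the reverse reaction proceeds.

reverse (toward reactants)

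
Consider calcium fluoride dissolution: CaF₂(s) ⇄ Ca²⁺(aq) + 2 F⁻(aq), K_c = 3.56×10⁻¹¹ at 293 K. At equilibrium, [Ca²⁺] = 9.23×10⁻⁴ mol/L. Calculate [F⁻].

[F⁻] = 1.96×10⁻⁴ mol/L

(CaF₂ is a pure solid — omitted from K_c.)
At equilibrium, K_c = [Ca²⁺]·[F⁻]² = 3.56×10⁻¹¹.
(9.23×10⁻⁴)·([F⁻])² = 3.56×10⁻¹¹
[F⁻]² = 3.86×10⁻⁸ ⇒ [F⁻] = 1.96×10⁻⁴ mol/L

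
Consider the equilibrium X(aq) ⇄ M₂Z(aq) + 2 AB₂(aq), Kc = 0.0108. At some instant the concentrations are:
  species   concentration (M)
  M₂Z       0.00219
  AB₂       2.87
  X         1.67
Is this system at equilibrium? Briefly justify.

Qc = [M₂Z]·[AB₂]² / [X] = (0.00219)·(2.87)² / (1.67) = 0.0108
Qc = 0.0108 = Kc; the system is at equilibrium.

yes, at equilibrium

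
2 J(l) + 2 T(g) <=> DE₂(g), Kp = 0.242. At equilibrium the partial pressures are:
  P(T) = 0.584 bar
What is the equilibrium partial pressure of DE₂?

P(DE₂) = 0.0825 bar

(J is a pure liquid — omitted from Kp.)
At equilibrium, Kp = P(DE₂) / P(T)² = 0.242.
(P(DE₂)) / (0.584)² = 0.242
P(DE₂) = 0.0825 bar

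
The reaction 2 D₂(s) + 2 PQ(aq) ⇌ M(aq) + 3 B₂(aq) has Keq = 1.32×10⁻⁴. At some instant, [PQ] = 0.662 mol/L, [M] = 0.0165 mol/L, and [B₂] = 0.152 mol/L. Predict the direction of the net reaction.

no net change (already at equilibrium)

(D₂ is a pure solid — omitted from Q.)
Q = [M]·[B₂]³ / [PQ]² = (0.0165)·(0.152)³ / (0.662)² = 1.32×10⁻⁴
Q = 1.32×10⁻⁴ = Keq, so the system is already at equilibrium.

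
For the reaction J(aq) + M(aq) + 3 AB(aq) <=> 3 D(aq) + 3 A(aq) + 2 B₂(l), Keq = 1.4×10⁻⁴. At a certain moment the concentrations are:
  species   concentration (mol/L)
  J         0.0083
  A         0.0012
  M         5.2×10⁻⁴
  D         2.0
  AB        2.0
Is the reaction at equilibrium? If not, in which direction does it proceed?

(B₂ is a pure liquid — omitted from Q.)
Q = [D]³·[A]³ / ([J]·[M]·[AB]³) = (2.0)³·(0.0012)³ / ((0.0083)·(5.2×10⁻⁴)·(2.0)³) = 4.0×10⁻⁴
Q = 4.0×10⁻⁴ > Keq = 1.4×10⁻⁴, so the reverse reaction proceeds.

in the reverse direction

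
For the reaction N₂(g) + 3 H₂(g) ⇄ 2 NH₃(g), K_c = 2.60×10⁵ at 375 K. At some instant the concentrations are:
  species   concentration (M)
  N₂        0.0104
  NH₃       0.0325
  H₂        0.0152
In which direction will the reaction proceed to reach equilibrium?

Q_c = [NH₃]² / ([N₂]·[H₂]³) = (0.0325)² / ((0.0104)·(0.0152)³) = 28900
Q_c = 28900 < K_c = 2.60×10⁵, so the forward reaction proceeds.

forward (toward products)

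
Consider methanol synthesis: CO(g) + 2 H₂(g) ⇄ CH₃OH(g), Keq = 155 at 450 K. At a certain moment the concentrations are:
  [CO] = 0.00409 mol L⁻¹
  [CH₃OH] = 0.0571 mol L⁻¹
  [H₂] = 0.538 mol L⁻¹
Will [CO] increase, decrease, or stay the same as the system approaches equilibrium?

decrease

Q = [CH₃OH] / ([CO]·[H₂]²) = (0.0571) / ((0.00409)·(0.538)²) = 48.2
Q = 48.2 < Keq = 155: net forward reaction.
CO is a reactant, so it decreases.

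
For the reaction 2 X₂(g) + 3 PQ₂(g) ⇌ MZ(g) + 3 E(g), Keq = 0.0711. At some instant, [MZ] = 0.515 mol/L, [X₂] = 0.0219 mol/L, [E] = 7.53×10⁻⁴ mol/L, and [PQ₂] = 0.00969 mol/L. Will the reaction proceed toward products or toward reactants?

Q = [MZ]·[E]³ / ([X₂]²·[PQ₂]³) = (0.515)·(7.53×10⁻⁴)³ / ((0.0219)²·(0.00969)³) = 0.504
Q = 0.504 > Keq = 0.0711, so the reverse reaction proceeds.

reverse (toward reactants)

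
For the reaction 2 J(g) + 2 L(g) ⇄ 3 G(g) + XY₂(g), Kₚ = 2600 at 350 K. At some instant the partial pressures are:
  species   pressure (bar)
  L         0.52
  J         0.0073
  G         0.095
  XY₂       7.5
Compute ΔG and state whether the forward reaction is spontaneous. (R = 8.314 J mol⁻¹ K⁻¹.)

Qₚ = P(G)³·P(XY₂) / (P(J)²·P(L)²) = (0.095)³·(7.5) / ((0.0073)²·(0.52)²) = 446
ΔG = RT ln(Qₚ/Kₚ) = (8.314 J mol⁻¹ K⁻¹)(350 K) × ln(446/2600)
   = (2.910 kJ/mol)(-1.763) = -5.13 kJ/mol
ΔG < 0, so the forward reaction is spontaneous (proceeds forward).

ΔG = -5.13 kJ/mol; the forward reaction is spontaneous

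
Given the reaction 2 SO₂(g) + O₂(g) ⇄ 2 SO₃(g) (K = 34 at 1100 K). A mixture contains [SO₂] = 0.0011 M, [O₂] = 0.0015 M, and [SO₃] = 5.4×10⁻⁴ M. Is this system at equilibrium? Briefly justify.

Q = [SO₃]² / ([SO₂]²·[O₂]) = (5.4×10⁻⁴)² / ((0.0011)²·(0.0015)) = 160
Q = 160 > K = 34: net reverse reaction.

no; Q > K, reaction proceeds in reverse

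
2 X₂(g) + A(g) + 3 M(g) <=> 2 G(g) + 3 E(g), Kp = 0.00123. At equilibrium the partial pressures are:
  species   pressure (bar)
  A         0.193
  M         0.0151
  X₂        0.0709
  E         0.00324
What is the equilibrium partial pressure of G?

P(G) = 0.0110 bar

At equilibrium, Kp = P(G)²·P(E)³ / (P(X₂)²·P(A)·P(M)³) = 0.00123.
(P(G))²·(0.00324)³ / ((0.0709)²·(0.193)·(0.0151)³) = 0.00123
P(G)² = 1.21×10⁻⁴ ⇒ P(G) = 0.0110 bar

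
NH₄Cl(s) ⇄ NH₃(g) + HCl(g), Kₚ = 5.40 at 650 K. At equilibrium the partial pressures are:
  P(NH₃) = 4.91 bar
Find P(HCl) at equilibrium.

P(HCl) = 1.10 bar

(NH₄Cl is a pure solid — omitted from Kₚ.)
At equilibrium, Kₚ = P(NH₃)·P(HCl) = 5.40.
(4.91)·(P(HCl)) = 5.40
P(HCl) = 1.10 bar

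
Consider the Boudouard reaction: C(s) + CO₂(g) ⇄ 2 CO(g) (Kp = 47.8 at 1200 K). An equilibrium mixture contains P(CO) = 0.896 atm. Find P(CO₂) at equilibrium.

(C is a pure solid — omitted from Kp.)
At equilibrium, Kp = P(CO)² / P(CO₂) = 47.8.
(0.896)² / (P(CO₂)) = 47.8
P(CO₂) = 0.0168 atm

P(CO₂) = 0.0168 atm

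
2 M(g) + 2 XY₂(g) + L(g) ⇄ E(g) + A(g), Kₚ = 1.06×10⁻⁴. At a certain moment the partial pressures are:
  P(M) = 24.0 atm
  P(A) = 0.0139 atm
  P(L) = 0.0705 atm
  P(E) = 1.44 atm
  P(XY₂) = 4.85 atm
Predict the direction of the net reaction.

Qₚ = P(E)·P(A) / (P(M)²·P(XY₂)²·P(L)) = (1.44)·(0.0139) / ((24.0)²·(4.85)²·(0.0705)) = 2.10×10⁻⁵
Qₚ = 2.10×10⁻⁵ < Kₚ = 1.06×10⁻⁴, so the forward reaction proceeds.

to the right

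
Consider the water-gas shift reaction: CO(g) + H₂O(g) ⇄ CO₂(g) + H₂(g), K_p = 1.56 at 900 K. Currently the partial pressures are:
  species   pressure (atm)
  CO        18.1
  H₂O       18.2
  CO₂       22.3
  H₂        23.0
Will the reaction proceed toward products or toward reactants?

Q_p = P(CO₂)·P(H₂) / (P(CO)·P(H₂O)) = (22.3)·(23.0) / ((18.1)·(18.2)) = 1.56
Q_p = 1.56 = K_p, so the system is already at equilibrium.

at equilibrium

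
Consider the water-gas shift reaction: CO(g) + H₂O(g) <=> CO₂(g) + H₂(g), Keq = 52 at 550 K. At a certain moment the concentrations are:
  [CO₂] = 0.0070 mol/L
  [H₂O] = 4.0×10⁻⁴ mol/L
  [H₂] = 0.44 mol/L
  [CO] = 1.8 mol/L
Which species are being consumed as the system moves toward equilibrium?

Q = [CO₂]·[H₂] / ([CO]·[H₂O]) = (0.0070)·(0.44) / ((1.8)·(4.0×10⁻⁴)) = 4.3
Q = 4.3 < Keq = 52: net forward reaction.

CO, H₂O (reactants)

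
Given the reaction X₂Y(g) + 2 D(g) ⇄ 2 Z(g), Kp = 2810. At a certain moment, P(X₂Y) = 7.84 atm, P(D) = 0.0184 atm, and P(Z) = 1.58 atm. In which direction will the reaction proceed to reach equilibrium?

Qp = P(Z)² / (P(X₂Y)·P(D)²) = (1.58)² / ((7.84)·(0.0184)²) = 941
Qp = 941 < Kp = 2810, so the forward reaction proceeds.

to the right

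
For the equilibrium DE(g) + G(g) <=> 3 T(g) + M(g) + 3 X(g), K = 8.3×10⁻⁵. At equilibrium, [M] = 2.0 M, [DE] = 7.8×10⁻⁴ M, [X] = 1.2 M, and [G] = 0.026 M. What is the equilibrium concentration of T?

At equilibrium, K = [T]³·[M]·[X]³ / ([DE]·[G]) = 8.3×10⁻⁵.
([T])³·(2.0)·(1.2)³ / ((7.8×10⁻⁴)·(0.026)) = 8.3×10⁻⁵
[T]³ = 4.87×10⁻¹⁰ ⇒ [T] = 7.9×10⁻⁴ M

[T] = 7.9×10⁻⁴ M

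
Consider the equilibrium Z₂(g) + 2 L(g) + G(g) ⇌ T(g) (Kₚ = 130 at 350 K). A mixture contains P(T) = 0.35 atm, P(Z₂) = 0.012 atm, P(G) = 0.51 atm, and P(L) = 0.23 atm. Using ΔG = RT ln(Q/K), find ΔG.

Qₚ = P(T) / (P(Z₂)·P(L)²·P(G)) = (0.35) / ((0.012)·(0.23)²·(0.51)) = 1080
ΔG = RT ln(Qₚ/Kₚ) = (8.314 J mol⁻¹ K⁻¹)(350 K) × ln(1080/130)
   = (2.910 kJ/mol)(2.117) = 6.16 kJ/mol
ΔG > 0, so the forward reaction is non-spontaneous (proceeds in reverse).

ΔG = 6.16 kJ/mol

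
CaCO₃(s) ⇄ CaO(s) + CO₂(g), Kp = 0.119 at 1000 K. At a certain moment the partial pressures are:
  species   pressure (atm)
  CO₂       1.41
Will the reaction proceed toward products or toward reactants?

reverse (toward reactants)

(CaCO₃, CaO are pure solids — omitted from Qp.)
Qp = P(CO₂) = 1.41
Qp = 1.41 > Kp = 0.119, so the reverse reaction proceeds.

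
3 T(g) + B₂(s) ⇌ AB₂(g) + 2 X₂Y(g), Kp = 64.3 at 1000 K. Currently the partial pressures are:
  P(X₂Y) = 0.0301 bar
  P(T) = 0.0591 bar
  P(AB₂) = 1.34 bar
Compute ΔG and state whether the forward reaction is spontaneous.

ΔG = -19.9 kJ/mol; the forward reaction is spontaneous

(B₂ is a pure solid — omitted from Qp.)
Qp = P(AB₂)·P(X₂Y)² / P(T)³ = (1.34)·(0.0301)² / (0.0591)³ = 5.88
ΔG = RT ln(Qp/Kp) = (8.314 J mol⁻¹ K⁻¹)(1000 K) × ln(5.88/64.3)
   = (8.314 kJ/mol)(-2.392) = -19.9 kJ/mol
ΔG < 0, so the forward reaction is spontaneous (proceeds forward).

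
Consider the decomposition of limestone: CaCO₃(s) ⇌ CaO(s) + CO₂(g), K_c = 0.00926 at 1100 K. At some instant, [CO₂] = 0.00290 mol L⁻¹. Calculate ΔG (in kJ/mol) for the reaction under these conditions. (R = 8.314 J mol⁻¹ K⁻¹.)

ΔG = -10.6 kJ/mol

(CaCO₃, CaO are pure solids — omitted from Q_c.)
Q_c = [CO₂] = 0.00290
ΔG = RT ln(Q_c/K_c) = (8.314 J mol⁻¹ K⁻¹)(1100 K) × ln(0.00290/0.00926)
   = (9.145 kJ/mol)(-1.161) = -10.6 kJ/mol
ΔG < 0, so the forward reaction is spontaneous (proceeds forward).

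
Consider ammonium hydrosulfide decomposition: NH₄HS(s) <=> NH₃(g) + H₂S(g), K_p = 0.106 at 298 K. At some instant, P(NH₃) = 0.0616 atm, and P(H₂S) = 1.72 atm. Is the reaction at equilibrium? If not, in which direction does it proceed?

(NH₄HS is a pure solid — omitted from Q_p.)
Q_p = P(NH₃)·P(H₂S) = (0.0616)·(1.72) = 0.106
Q_p = 0.106 = K_p, so the system is already at equilibrium.

neither direction; the system is at equilibrium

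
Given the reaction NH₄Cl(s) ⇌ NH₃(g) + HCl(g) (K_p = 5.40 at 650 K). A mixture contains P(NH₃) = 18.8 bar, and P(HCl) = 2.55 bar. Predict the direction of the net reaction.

in the reverse direction

(NH₄Cl is a pure solid — omitted from Q_p.)
Q_p = P(NH₃)·P(HCl) = (18.8)·(2.55) = 47.9
Q_p = 47.9 > K_p = 5.40, so the reverse reaction proceeds.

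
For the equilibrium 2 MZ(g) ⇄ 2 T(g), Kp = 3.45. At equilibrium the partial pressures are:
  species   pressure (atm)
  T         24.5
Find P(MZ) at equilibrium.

At equilibrium, Kp = P(T)² / P(MZ)² = 3.45.
(24.5)² / (P(MZ))² = 3.45
P(MZ)² = 174 ⇒ P(MZ) = 13.2 atm

P(MZ) = 13.2 atm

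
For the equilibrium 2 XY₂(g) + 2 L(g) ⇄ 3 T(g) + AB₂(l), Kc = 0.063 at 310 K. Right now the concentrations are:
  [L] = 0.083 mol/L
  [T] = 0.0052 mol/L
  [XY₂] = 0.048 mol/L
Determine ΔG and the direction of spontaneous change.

ΔG = -5.06 kJ/mol; the forward reaction is spontaneous

(AB₂ is a pure liquid — omitted from Qc.)
Qc = [T]³ / ([XY₂]²·[L]²) = (0.0052)³ / ((0.048)²·(0.083)²) = 0.00886
ΔG = RT ln(Qc/Kc) = (8.314 J mol⁻¹ K⁻¹)(310 K) × ln(0.00886/0.063)
   = (2.577 kJ/mol)(-1.962) = -5.06 kJ/mol
ΔG < 0, so the forward reaction is spontaneous (proceeds forward).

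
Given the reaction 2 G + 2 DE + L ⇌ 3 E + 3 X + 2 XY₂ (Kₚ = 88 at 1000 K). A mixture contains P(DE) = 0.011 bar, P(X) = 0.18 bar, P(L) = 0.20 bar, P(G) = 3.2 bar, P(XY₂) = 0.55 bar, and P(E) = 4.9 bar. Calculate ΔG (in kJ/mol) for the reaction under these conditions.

Qₚ = P(E)³·P(X)³·P(XY₂)² / (P(G)²·P(DE)²·P(L)) = (4.9)³·(0.18)³·(0.55)² / ((3.2)²·(0.011)²·(0.20)) = 838
ΔG = RT ln(Qₚ/Kₚ) = (8.314 J mol⁻¹ K⁻¹)(1000 K) × ln(838/88)
   = (8.314 kJ/mol)(2.254) = 18.7 kJ/mol
ΔG > 0, so the forward reaction is non-spontaneous (proceeds in reverse).

ΔG = 18.7 kJ/mol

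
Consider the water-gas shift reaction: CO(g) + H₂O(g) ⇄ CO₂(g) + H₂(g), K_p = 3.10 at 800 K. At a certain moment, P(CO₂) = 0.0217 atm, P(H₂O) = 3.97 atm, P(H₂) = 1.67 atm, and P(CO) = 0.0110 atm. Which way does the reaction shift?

Q_p = P(CO₂)·P(H₂) / (P(CO)·P(H₂O)) = (0.0217)·(1.67) / ((0.0110)·(3.97)) = 0.830
Q_p = 0.830 < K_p = 3.10, so the forward reaction proceeds.

forward (toward products)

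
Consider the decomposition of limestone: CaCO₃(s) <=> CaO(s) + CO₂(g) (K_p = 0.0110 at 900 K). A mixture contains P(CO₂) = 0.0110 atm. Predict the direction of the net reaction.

neither direction; the system is at equilibrium

(CaCO₃, CaO are pure solids — omitted from Q_p.)
Q_p = P(CO₂) = 0.0110
Q_p = 0.0110 = K_p, so the system is already at equilibrium.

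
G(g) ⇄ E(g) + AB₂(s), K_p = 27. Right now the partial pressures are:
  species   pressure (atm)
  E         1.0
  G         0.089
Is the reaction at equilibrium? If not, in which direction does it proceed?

(AB₂ is a pure solid — omitted from Q_p.)
Q_p = P(E) / P(G) = (1.0) / (0.089) = 11
Q_p = 11 < K_p = 27, so the forward reaction proceeds.

in the forward direction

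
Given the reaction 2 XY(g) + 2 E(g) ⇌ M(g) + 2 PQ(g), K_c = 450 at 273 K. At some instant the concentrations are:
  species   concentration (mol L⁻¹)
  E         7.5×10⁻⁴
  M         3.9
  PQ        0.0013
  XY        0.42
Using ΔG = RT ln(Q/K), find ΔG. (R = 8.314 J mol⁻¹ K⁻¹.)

ΔG = -4.34 kJ/mol

Q_c = [M]·[PQ]² / ([XY]²·[E]²) = (3.9)·(0.0013)² / ((0.42)²·(7.5×10⁻⁴)²) = 66.4
ΔG = RT ln(Q_c/K_c) = (8.314 J mol⁻¹ K⁻¹)(273 K) × ln(66.4/450)
   = (2.270 kJ/mol)(-1.914) = -4.34 kJ/mol
ΔG < 0, so the forward reaction is spontaneous (proceeds forward).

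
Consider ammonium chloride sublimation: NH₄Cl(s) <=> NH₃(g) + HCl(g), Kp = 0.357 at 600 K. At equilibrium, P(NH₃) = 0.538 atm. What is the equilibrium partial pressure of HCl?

(NH₄Cl is a pure solid — omitted from Kp.)
At equilibrium, Kp = P(NH₃)·P(HCl) = 0.357.
(0.538)·(P(HCl)) = 0.357
P(HCl) = 0.664 atm

P(HCl) = 0.664 atm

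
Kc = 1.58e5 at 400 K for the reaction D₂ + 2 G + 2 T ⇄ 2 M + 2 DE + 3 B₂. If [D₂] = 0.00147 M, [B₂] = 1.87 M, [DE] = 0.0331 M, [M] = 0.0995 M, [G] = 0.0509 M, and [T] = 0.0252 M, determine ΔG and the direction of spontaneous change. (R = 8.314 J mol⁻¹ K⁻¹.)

Qc = [M]²·[DE]²·[B₂]³ / ([D₂]·[G]²·[T]²) = (0.0995)²·(0.0331)²·(1.87)³ / ((0.00147)·(0.0509)²·(0.0252)²) = 29300
ΔG = RT ln(Qc/Kc) = (8.314 J mol⁻¹ K⁻¹)(400 K) × ln(29300/1.58e5)
   = (3.326 kJ/mol)(-1.685) = -5.60 kJ/mol
ΔG < 0, so the forward reaction is spontaneous (proceeds forward).

ΔG = -5.60 kJ/mol; the forward reaction is spontaneous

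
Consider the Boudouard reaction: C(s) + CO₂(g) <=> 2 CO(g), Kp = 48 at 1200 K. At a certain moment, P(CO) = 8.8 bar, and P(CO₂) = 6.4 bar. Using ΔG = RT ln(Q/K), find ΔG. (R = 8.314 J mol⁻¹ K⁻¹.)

ΔG = -13.7 kJ/mol

(C is a pure solid — omitted from Qp.)
Qp = P(CO)² / P(CO₂) = (8.8)² / (6.4) = 12.1
ΔG = RT ln(Qp/Kp) = (8.314 J mol⁻¹ K⁻¹)(1200 K) × ln(12.1/48)
   = (9.977 kJ/mol)(-1.378) = -13.7 kJ/mol
ΔG < 0, so the forward reaction is spontaneous (proceeds forward).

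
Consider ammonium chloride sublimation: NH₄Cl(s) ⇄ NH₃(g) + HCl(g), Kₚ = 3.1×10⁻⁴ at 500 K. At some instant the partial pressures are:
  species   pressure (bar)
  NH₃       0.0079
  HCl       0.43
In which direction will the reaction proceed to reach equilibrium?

(NH₄Cl is a pure solid — omitted from Qₚ.)
Qₚ = P(NH₃)·P(HCl) = (0.0079)·(0.43) = 0.0034
Qₚ = 0.0034 > Kₚ = 3.1×10⁻⁴, so the reverse reaction proceeds.

in the reverse direction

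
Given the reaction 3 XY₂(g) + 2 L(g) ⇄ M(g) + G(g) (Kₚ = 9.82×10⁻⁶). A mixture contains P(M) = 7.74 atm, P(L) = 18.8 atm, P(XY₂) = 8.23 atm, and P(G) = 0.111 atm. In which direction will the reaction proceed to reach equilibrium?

Qₚ = P(M)·P(G) / (P(XY₂)³·P(L)²) = (7.74)·(0.111) / ((8.23)³·(18.8)²) = 4.36×10⁻⁶
Qₚ = 4.36×10⁻⁶ < Kₚ = 9.82×10⁻⁶, so the forward reaction proceeds.

toward products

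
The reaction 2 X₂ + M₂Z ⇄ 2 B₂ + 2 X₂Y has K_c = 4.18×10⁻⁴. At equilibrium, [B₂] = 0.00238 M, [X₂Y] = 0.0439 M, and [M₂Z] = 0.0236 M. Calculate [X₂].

[X₂] = 0.0333 M

At equilibrium, K_c = [B₂]²·[X₂Y]² / ([X₂]²·[M₂Z]) = 4.18×10⁻⁴.
(0.00238)²·(0.0439)² / (([X₂])²·(0.0236)) = 4.18×10⁻⁴
[X₂]² = 0.00111 ⇒ [X₂] = 0.0333 M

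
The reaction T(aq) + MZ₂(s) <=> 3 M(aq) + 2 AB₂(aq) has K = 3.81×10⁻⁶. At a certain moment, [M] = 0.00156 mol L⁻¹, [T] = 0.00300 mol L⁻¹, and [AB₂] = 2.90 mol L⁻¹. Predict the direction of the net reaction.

toward reactants

(MZ₂ is a pure solid — omitted from Q.)
Q = [M]³·[AB₂]² / [T] = (0.00156)³·(2.90)² / (0.00300) = 1.06×10⁻⁵
Q = 1.06×10⁻⁵ > K = 3.81×10⁻⁶, so the reverse reaction proceeds.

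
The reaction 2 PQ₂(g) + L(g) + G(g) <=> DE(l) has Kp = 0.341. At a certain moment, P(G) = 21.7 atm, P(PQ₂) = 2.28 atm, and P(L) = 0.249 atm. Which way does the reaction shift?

to the right

(DE is a pure liquid — omitted from Qp.)
Qp = 1 / (P(PQ₂)²·P(L)·P(G)) = 1 / ((2.28)²·(0.249)·(21.7)) = 0.0356
Qp = 0.0356 < Kp = 0.341, so the forward reaction proceeds.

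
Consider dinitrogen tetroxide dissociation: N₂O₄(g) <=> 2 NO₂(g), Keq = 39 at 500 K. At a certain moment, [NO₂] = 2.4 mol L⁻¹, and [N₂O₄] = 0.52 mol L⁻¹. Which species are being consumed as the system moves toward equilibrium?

Q = [NO₂]² / [N₂O₄] = (2.4)² / (0.52) = 11
Q = 11 < Keq = 39: net forward reaction.

N₂O₄ (reactants)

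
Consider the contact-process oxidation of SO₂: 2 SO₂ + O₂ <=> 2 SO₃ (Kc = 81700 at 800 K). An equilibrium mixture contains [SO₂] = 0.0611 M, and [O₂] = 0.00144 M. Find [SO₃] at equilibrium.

At equilibrium, Kc = [SO₃]² / ([SO₂]²·[O₂]) = 81700.
([SO₃])² / ((0.0611)²·(0.00144)) = 81700
[SO₃]² = 0.439 ⇒ [SO₃] = 0.663 M

[SO₃] = 0.663 M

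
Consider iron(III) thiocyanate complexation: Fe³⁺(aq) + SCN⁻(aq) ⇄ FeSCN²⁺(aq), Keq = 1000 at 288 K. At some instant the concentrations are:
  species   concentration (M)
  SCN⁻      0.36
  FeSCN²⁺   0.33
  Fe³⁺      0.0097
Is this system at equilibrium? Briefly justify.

Q = [FeSCN²⁺] / ([Fe³⁺]·[SCN⁻]) = (0.33) / ((0.0097)·(0.36)) = 95
Q = 95 < Keq = 1000: net forward reaction.

no; Q < K, reaction proceeds forward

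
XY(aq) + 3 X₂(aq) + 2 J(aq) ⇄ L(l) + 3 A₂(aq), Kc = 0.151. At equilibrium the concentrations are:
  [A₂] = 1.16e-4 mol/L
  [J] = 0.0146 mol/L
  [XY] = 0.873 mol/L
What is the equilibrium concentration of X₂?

(L is a pure liquid — omitted from Kc.)
At equilibrium, Kc = [A₂]³ / ([XY]·[X₂]³·[J]²) = 0.151.
(1.16e-4)³ / ((0.873)·([X₂])³·(0.0146)²) = 0.151
[X₂]³ = 5.55e-8 ⇒ [X₂] = 0.00382 mol/L

[X₂] = 0.00382 mol/L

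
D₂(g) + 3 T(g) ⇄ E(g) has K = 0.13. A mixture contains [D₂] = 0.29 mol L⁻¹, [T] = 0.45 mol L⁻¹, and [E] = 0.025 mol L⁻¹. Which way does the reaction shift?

Q = [E] / ([D₂]·[T]³) = (0.025) / ((0.29)·(0.45)³) = 0.95
Q = 0.95 > K = 0.13, so the reverse reaction proceeds.

in the reverse direction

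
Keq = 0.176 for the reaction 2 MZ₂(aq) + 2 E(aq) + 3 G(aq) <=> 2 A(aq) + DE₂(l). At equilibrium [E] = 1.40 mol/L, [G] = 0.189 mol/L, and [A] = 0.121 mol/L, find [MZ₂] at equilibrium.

[MZ₂] = 2.51 mol/L

(DE₂ is a pure liquid — omitted from Keq.)
At equilibrium, Keq = [A]² / ([MZ₂]²·[E]²·[G]³) = 0.176.
(0.121)² / (([MZ₂])²·(1.40)²·(0.189)³) = 0.176
[MZ₂]² = 6.29 ⇒ [MZ₂] = 2.51 mol/L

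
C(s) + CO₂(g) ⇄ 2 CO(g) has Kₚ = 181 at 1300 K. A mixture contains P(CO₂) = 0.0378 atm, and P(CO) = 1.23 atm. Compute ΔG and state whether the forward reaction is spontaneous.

(C is a pure solid — omitted from Qₚ.)
Qₚ = P(CO)² / P(CO₂) = (1.23)² / (0.0378) = 40.0
ΔG = RT ln(Qₚ/Kₚ) = (8.314 J mol⁻¹ K⁻¹)(1300 K) × ln(40.0/181)
   = (10.81 kJ/mol)(-1.510) = -16.3 kJ/mol
ΔG < 0, so the forward reaction is spontaneous (proceeds forward).

ΔG = -16.3 kJ/mol; the forward reaction is spontaneous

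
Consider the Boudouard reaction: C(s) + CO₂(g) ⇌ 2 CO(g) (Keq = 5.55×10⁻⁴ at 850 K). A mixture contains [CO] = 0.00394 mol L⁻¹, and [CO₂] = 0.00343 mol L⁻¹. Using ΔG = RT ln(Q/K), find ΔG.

ΔG = 14.8 kJ/mol

(C is a pure solid — omitted from Q.)
Q = [CO]² / [CO₂] = (0.00394)² / (0.00343) = 0.00453
ΔG = RT ln(Q/Keq) = (8.314 J mol⁻¹ K⁻¹)(850 K) × ln(0.00453/5.55×10⁻⁴)
   = (7.067 kJ/mol)(2.100) = 14.8 kJ/mol
ΔG > 0, so the forward reaction is non-spontaneous (proceeds in reverse).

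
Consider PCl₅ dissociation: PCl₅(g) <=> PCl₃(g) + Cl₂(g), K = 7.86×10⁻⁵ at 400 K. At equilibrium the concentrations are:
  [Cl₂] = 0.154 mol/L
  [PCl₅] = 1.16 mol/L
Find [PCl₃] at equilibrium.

[PCl₃] = 5.92×10⁻⁴ mol/L

At equilibrium, K = [PCl₃]·[Cl₂] / [PCl₅] = 7.86×10⁻⁵.
([PCl₃])·(0.154) / (1.16) = 7.86×10⁻⁵
[PCl₃] = 5.92×10⁻⁴ mol/L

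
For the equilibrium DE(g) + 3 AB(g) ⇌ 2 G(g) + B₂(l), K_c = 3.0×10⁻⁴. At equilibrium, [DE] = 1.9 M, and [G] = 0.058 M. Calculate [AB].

(B₂ is a pure liquid — omitted from K_c.)
At equilibrium, K_c = [G]² / ([DE]·[AB]³) = 3.0×10⁻⁴.
(0.058)² / ((1.9)·([AB])³) = 3.0×10⁻⁴
[AB]³ = 5.90 ⇒ [AB] = 1.8 M

[AB] = 1.8 M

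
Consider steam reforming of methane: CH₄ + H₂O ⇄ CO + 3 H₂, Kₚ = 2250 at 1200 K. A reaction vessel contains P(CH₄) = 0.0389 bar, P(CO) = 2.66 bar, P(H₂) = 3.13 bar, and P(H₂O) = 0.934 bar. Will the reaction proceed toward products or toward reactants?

neither direction; the system is at equilibrium

Qₚ = P(CO)·P(H₂)³ / (P(CH₄)·P(H₂O)) = (2.66)·(3.13)³ / ((0.0389)·(0.934)) = 2250
Qₚ = 2250 = Kₚ, so the system is already at equilibrium.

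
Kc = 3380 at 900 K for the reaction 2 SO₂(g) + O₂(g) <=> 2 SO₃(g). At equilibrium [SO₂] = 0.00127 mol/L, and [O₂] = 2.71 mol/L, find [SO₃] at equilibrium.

[SO₃] = 0.122 mol/L

At equilibrium, Kc = [SO₃]² / ([SO₂]²·[O₂]) = 3380.
([SO₃])² / ((0.00127)²·(2.71)) = 3380
[SO₃]² = 0.0148 ⇒ [SO₃] = 0.122 mol/L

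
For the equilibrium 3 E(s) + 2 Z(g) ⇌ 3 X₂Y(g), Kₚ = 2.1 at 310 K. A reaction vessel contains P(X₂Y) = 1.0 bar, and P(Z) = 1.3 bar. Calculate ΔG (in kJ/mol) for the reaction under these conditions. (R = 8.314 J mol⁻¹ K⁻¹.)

(E is a pure solid — omitted from Qₚ.)
Qₚ = P(X₂Y)³ / P(Z)² = (1.0)³ / (1.3)² = 0.592
ΔG = RT ln(Qₚ/Kₚ) = (8.314 J mol⁻¹ K⁻¹)(310 K) × ln(0.592/2.1)
   = (2.577 kJ/mol)(-1.266) = -3.26 kJ/mol
ΔG < 0, so the forward reaction is spontaneous (proceeds forward).

ΔG = -3.26 kJ/mol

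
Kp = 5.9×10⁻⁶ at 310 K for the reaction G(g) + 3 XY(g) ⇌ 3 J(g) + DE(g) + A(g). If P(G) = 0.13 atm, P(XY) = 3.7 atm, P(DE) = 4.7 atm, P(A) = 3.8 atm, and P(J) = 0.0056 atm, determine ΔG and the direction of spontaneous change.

ΔG = -6.49 kJ/mol; the forward reaction is spontaneous

Qp = P(J)³·P(DE)·P(A) / (P(G)·P(XY)³) = (0.0056)³·(4.7)·(3.8) / ((0.13)·(3.7)³) = 4.76×10⁻⁷
ΔG = RT ln(Qp/Kp) = (8.314 J mol⁻¹ K⁻¹)(310 K) × ln(4.76×10⁻⁷/5.9×10⁻⁶)
   = (2.577 kJ/mol)(-2.517) = -6.49 kJ/mol
ΔG < 0, so the forward reaction is spontaneous (proceeds forward).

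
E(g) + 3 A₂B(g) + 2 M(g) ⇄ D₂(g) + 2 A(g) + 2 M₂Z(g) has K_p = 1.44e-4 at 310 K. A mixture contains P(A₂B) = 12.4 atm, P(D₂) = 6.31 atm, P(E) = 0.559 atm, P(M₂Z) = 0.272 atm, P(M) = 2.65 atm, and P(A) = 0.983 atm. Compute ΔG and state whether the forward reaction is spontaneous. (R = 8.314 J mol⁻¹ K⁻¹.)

Q_p = P(D₂)·P(A)²·P(M₂Z)² / (P(E)·P(A₂B)³·P(M)²) = (6.31)·(0.983)²·(0.272)² / ((0.559)·(12.4)³·(2.65)²) = 6.03e-5
ΔG = RT ln(Q_p/K_p) = (8.314 J mol⁻¹ K⁻¹)(310 K) × ln(6.03e-5/1.44e-4)
   = (2.577 kJ/mol)(-0.8705) = -2.24 kJ/mol
ΔG < 0, so the forward reaction is spontaneous (proceeds forward).

ΔG = -2.24 kJ/mol; the forward reaction is spontaneous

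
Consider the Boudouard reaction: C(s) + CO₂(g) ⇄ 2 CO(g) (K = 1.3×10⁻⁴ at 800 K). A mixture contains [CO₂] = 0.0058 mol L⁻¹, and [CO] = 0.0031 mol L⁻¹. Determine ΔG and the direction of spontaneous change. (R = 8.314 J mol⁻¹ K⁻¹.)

ΔG = 16.9 kJ/mol; the forward reaction is non-spontaneous

(C is a pure solid — omitted from Q.)
Q = [CO]² / [CO₂] = (0.0031)² / (0.0058) = 0.00166
ΔG = RT ln(Q/K) = (8.314 J mol⁻¹ K⁻¹)(800 K) × ln(0.00166/1.3×10⁻⁴)
   = (6.651 kJ/mol)(2.547) = 16.9 kJ/mol
ΔG > 0, so the forward reaction is non-spontaneous (proceeds in reverse).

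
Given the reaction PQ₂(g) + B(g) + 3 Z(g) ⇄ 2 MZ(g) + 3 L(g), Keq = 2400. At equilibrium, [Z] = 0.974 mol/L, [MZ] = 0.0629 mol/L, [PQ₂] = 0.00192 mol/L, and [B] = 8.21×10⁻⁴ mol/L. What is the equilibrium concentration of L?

At equilibrium, Keq = [MZ]²·[L]³ / ([PQ₂]·[B]·[Z]³) = 2400.
(0.0629)²·([L])³ / ((0.00192)·(8.21×10⁻⁴)·(0.974)³) = 2400
[L]³ = 0.884 ⇒ [L] = 0.960 mol/L

[L] = 0.960 mol/L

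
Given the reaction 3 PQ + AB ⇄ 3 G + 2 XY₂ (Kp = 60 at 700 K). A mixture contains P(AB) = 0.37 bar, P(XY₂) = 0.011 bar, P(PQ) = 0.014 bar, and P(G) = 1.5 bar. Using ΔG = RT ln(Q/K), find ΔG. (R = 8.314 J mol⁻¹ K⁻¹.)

Qp = P(G)³·P(XY₂)² / (P(PQ)³·P(AB)) = (1.5)³·(0.011)² / ((0.014)³·(0.37)) = 402
ΔG = RT ln(Qp/Kp) = (8.314 J mol⁻¹ K⁻¹)(700 K) × ln(402/60)
   = (5.820 kJ/mol)(1.902) = 11.1 kJ/mol
ΔG > 0, so the forward reaction is non-spontaneous (proceeds in reverse).

ΔG = 11.1 kJ/mol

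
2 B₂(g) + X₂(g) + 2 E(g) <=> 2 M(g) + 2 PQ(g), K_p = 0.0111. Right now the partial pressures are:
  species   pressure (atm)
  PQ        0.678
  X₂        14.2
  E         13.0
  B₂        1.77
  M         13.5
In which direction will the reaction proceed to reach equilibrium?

no net change (already at equilibrium)

Q_p = P(M)²·P(PQ)² / (P(B₂)²·P(X₂)·P(E)²) = (13.5)²·(0.678)² / ((1.77)²·(14.2)·(13.0)²) = 0.0111
Q_p = 0.0111 = K_p, so the system is already at equilibrium.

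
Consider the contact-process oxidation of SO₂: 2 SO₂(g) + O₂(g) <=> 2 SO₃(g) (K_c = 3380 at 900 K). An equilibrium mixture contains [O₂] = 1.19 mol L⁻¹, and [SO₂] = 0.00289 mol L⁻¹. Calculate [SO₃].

[SO₃] = 0.183 mol L⁻¹

At equilibrium, K_c = [SO₃]² / ([SO₂]²·[O₂]) = 3380.
([SO₃])² / ((0.00289)²·(1.19)) = 3380
[SO₃]² = 0.0336 ⇒ [SO₃] = 0.183 mol L⁻¹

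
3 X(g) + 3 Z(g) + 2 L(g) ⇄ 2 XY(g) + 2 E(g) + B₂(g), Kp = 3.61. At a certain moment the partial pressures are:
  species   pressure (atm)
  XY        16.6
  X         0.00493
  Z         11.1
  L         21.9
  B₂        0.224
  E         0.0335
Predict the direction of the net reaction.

toward products

Qp = P(XY)²·P(E)²·P(B₂) / (P(X)³·P(Z)³·P(L)²) = (16.6)²·(0.0335)²·(0.224) / ((0.00493)³·(11.1)³·(21.9)²) = 0.881
Qp = 0.881 < Kp = 3.61, so the forward reaction proceeds.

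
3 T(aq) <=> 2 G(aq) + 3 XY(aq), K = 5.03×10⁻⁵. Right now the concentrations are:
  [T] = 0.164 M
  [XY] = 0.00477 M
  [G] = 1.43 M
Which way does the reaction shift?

at equilibrium

Q = [G]²·[XY]³ / [T]³ = (1.43)²·(0.00477)³ / (0.164)³ = 5.03×10⁻⁵
Q = 5.03×10⁻⁵ = K, so the system is already at equilibrium.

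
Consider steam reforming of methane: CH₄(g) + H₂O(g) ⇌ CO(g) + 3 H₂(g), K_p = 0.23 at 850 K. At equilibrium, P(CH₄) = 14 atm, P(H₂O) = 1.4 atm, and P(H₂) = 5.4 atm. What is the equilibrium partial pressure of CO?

P(CO) = 0.029 atm

At equilibrium, K_p = P(CO)·P(H₂)³ / (P(CH₄)·P(H₂O)) = 0.23.
(P(CO))·(5.4)³ / ((14)·(1.4)) = 0.23
P(CO) = 0.0286 = 0.029 atm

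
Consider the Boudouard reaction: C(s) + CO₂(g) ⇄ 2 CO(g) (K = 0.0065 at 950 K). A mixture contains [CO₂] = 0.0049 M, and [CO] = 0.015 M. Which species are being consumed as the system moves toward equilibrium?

CO (products)

(C is a pure solid — omitted from Q.)
Q = [CO]² / [CO₂] = (0.015)² / (0.0049) = 0.046
Q = 0.046 > K = 0.0065: net reverse reaction.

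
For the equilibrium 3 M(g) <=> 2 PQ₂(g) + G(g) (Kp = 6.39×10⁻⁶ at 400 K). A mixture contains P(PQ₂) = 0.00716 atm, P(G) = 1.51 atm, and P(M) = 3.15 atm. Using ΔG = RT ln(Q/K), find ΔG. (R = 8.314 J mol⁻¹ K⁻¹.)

ΔG = -3.15 kJ/mol

Qp = P(PQ₂)²·P(G) / P(M)³ = (0.00716)²·(1.51) / (3.15)³ = 2.48×10⁻⁶
ΔG = RT ln(Qp/Kp) = (8.314 J mol⁻¹ K⁻¹)(400 K) × ln(2.48×10⁻⁶/6.39×10⁻⁶)
   = (3.326 kJ/mol)(-0.9465) = -3.15 kJ/mol
ΔG < 0, so the forward reaction is spontaneous (proceeds forward).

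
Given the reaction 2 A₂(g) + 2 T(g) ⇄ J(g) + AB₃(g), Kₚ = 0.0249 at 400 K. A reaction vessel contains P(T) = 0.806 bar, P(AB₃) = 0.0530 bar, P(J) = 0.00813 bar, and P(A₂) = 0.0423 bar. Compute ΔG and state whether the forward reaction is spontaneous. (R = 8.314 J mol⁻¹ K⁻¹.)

Qₚ = P(J)·P(AB₃) / (P(A₂)²·P(T)²) = (0.00813)·(0.0530) / ((0.0423)²·(0.806)²) = 0.371
ΔG = RT ln(Qₚ/Kₚ) = (8.314 J mol⁻¹ K⁻¹)(400 K) × ln(0.371/0.0249)
   = (3.326 kJ/mol)(2.701) = 8.98 kJ/mol
ΔG > 0, so the forward reaction is non-spontaneous (proceeds in reverse).

ΔG = 8.98 kJ/mol; the forward reaction is non-spontaneous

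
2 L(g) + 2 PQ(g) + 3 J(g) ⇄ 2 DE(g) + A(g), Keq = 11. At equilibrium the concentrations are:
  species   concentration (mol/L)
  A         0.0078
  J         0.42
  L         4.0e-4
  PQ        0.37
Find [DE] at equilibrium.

[DE] = 0.0015 mol/L

At equilibrium, Keq = [DE]²·[A] / ([L]²·[PQ]²·[J]³) = 11.
([DE])²·(0.0078) / ((4.0e-4)²·(0.37)²·(0.42)³) = 11
[DE]² = 2.29e-6 ⇒ [DE] = 0.0015 mol/L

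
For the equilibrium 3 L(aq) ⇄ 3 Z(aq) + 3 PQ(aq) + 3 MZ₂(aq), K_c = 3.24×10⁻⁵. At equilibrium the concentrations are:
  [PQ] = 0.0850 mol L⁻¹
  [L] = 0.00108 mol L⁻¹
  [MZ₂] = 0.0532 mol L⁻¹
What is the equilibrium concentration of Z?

[Z] = 0.00761 mol L⁻¹

At equilibrium, K_c = [Z]³·[PQ]³·[MZ₂]³ / [L]³ = 3.24×10⁻⁵.
([Z])³·(0.0850)³·(0.0532)³ / (0.00108)³ = 3.24×10⁻⁵
[Z]³ = 4.41×10⁻⁷ ⇒ [Z] = 0.00761 mol L⁻¹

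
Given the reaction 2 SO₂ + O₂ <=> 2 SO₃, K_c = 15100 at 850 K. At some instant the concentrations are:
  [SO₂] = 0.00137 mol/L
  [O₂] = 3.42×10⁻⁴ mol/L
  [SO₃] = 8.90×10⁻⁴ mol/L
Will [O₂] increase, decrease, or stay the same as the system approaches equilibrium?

decrease

Q_c = [SO₃]² / ([SO₂]²·[O₂]) = (8.90×10⁻⁴)² / ((0.00137)²·(3.42×10⁻⁴)) = 1230
Q_c = 1230 < K_c = 15100: net forward reaction.
O₂ is a reactant, so it decreases.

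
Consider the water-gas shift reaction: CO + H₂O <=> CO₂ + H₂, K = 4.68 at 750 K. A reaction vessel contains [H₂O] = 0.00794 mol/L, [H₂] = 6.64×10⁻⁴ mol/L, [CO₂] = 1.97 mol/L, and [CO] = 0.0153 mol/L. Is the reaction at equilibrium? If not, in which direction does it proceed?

Q = [CO₂]·[H₂] / ([CO]·[H₂O]) = (1.97)·(6.64×10⁻⁴) / ((0.0153)·(0.00794)) = 10.8
Q = 10.8 > K = 4.68, so the reverse reaction proceeds.

toward reactants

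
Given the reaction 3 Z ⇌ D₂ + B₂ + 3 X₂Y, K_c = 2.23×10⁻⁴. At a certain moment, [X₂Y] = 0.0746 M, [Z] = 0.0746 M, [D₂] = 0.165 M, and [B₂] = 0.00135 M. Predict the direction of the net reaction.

at equilibrium

Q_c = [D₂]·[B₂]·[X₂Y]³ / [Z]³ = (0.165)·(0.00135)·(0.0746)³ / (0.0746)³ = 2.23×10⁻⁴
Q_c = 2.23×10⁻⁴ = K_c, so the system is already at equilibrium.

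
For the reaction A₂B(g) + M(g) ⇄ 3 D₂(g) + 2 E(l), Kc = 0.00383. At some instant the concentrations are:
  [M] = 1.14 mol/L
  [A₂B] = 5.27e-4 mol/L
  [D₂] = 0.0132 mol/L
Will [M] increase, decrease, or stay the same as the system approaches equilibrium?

(E is a pure liquid — omitted from Qc.)
Qc = [D₂]³ / ([A₂B]·[M]) = (0.0132)³ / ((5.27e-4)·(1.14)) = 0.00383
Qc = 0.00383 = Kc; the system is at equilibrium.

stay the same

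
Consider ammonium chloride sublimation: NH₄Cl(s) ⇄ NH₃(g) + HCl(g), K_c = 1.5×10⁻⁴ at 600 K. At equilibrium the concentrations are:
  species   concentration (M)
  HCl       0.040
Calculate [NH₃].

(NH₄Cl is a pure solid — omitted from K_c.)
At equilibrium, K_c = [NH₃]·[HCl] = 1.5×10⁻⁴.
([NH₃])·(0.040) = 1.5×10⁻⁴
[NH₃] = 0.00375 = 0.0038 M

[NH₃] = 0.0038 M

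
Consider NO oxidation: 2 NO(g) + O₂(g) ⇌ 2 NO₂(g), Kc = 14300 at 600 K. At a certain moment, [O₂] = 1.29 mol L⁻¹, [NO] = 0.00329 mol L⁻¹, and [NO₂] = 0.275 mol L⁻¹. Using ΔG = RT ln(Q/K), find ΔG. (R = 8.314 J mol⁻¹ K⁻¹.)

Qc = [NO₂]² / ([NO]²·[O₂]) = (0.275)² / ((0.00329)²·(1.29)) = 5420
ΔG = RT ln(Qc/Kc) = (8.314 J mol⁻¹ K⁻¹)(600 K) × ln(5420/14300)
   = (4.988 kJ/mol)(-0.9702) = -4.84 kJ/mol
ΔG < 0, so the forward reaction is spontaneous (proceeds forward).

ΔG = -4.84 kJ/mol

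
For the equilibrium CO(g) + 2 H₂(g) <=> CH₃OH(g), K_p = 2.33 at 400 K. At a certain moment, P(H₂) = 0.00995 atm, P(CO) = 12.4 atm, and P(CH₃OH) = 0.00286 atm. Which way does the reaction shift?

at equilibrium

Q_p = P(CH₃OH) / (P(CO)·P(H₂)²) = (0.00286) / ((12.4)·(0.00995)²) = 2.33
Q_p = 2.33 = K_p, so the system is already at equilibrium.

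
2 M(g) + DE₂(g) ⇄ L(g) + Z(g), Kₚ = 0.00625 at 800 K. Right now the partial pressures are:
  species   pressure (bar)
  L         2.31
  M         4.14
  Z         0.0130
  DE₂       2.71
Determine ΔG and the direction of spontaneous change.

ΔG = -15.1 kJ/mol; the forward reaction is spontaneous

Qₚ = P(L)·P(Z) / (P(M)²·P(DE₂)) = (2.31)·(0.0130) / ((4.14)²·(2.71)) = 6.47e-4
ΔG = RT ln(Qₚ/Kₚ) = (8.314 J mol⁻¹ K⁻¹)(800 K) × ln(6.47e-4/0.00625)
   = (6.651 kJ/mol)(-2.268) = -15.1 kJ/mol
ΔG < 0, so the forward reaction is spontaneous (proceeds forward).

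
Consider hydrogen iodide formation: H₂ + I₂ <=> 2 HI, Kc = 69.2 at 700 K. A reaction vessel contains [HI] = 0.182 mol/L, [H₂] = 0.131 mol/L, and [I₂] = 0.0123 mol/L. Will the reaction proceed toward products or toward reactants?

in the forward direction

Qc = [HI]² / ([H₂]·[I₂]) = (0.182)² / ((0.131)·(0.0123)) = 20.6
Qc = 20.6 < Kc = 69.2, so the forward reaction proceeds.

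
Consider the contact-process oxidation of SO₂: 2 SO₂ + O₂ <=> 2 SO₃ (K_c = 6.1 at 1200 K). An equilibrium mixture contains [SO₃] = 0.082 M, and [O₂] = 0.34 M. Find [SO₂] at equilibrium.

At equilibrium, K_c = [SO₃]² / ([SO₂]²·[O₂]) = 6.1.
(0.082)² / (([SO₂])²·(0.34)) = 6.1
[SO₂]² = 0.00324 ⇒ [SO₂] = 0.057 M

[SO₂] = 0.057 M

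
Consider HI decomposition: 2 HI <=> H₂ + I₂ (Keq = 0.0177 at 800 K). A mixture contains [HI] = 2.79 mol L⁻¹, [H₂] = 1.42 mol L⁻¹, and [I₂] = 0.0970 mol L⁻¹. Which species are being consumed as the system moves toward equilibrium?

none (at equilibrium)

Q = [H₂]·[I₂] / [HI]² = (1.42)·(0.0970) / (2.79)² = 0.0177
Q = 0.0177 = Keq; the system is at equilibrium.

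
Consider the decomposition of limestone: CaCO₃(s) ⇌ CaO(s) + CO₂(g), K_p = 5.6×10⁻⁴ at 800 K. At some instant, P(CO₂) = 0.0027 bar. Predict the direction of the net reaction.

reverse (toward reactants)

(CaCO₃, CaO are pure solids — omitted from Q_p.)
Q_p = P(CO₂) = 0.0027
Q_p = 0.0027 > K_p = 5.6×10⁻⁴, so the reverse reaction proceeds.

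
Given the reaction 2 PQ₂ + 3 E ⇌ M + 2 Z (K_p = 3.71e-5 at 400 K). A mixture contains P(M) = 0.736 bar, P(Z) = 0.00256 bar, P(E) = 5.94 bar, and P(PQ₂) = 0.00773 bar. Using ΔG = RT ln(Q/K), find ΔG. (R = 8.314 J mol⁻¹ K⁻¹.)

ΔG = 7.78 kJ/mol

Q_p = P(M)·P(Z)² / (P(PQ₂)²·P(E)³) = (0.736)·(0.00256)² / ((0.00773)²·(5.94)³) = 3.85e-4
ΔG = RT ln(Q_p/K_p) = (8.314 J mol⁻¹ K⁻¹)(400 K) × ln(3.85e-4/3.71e-5)
   = (3.326 kJ/mol)(2.340) = 7.78 kJ/mol
ΔG > 0, so the forward reaction is non-spontaneous (proceeds in reverse).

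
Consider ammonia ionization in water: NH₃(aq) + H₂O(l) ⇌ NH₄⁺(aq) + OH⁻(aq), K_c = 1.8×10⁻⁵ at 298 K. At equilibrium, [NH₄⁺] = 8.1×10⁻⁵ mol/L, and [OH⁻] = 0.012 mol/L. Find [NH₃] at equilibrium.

[NH₃] = 0.054 mol/L

(H₂O is a pure liquid — omitted from K_c.)
At equilibrium, K_c = [NH₄⁺]·[OH⁻] / [NH₃] = 1.8×10⁻⁵.
(8.1×10⁻⁵)·(0.012) / ([NH₃]) = 1.8×10⁻⁵
[NH₃] = 0.0540 = 0.054 mol/L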